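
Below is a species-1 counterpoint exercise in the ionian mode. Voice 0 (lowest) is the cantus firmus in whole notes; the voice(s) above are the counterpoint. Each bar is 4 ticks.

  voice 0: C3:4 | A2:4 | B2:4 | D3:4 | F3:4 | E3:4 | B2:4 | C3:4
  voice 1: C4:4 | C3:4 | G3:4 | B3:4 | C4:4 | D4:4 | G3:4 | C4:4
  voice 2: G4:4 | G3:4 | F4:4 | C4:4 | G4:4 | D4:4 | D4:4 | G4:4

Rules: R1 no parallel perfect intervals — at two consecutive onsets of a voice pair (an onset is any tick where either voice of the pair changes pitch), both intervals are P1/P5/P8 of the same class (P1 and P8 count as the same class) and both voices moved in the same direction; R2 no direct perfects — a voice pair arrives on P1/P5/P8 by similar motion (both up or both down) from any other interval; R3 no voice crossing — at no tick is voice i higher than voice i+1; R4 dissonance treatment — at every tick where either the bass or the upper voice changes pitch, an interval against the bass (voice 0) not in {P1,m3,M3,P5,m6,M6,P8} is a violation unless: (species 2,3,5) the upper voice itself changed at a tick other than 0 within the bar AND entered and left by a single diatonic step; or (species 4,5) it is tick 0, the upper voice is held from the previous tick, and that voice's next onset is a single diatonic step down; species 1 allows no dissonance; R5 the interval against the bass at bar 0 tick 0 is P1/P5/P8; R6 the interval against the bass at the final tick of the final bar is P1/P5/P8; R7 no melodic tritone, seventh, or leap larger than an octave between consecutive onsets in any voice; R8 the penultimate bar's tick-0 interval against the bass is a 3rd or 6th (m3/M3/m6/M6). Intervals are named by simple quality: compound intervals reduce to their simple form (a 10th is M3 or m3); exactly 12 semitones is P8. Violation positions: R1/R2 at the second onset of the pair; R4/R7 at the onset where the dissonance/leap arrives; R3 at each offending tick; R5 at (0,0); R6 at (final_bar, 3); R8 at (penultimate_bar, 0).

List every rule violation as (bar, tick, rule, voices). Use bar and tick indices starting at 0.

(1, 0, R1, (1, 2))
(1, 0, R4, (0, 2))
(2, 0, R4, (0, 2))
(2, 0, R7, (2,))
(3, 0, R4, (0, 2))
(4, 0, R2, (0, 1))
(4, 0, R2, (1, 2))
(4, 0, R4, (0, 2))
(5, 0, R4, (0, 1))
(5, 0, R4, (0, 2))
(7, 0, R1, (1, 2))
(7, 0, R2, (0, 1))
(7, 0, R2, (0, 2))

bar 0: v0=C3 v1=C4 v2=G4 downbeat P5
bar 1: v0=A2 v1=C3 v2=G3 downbeat m7
bar 2: v0=B2 v1=G3 v2=F4 downbeat TT
bar 3: v0=D3 v1=B3 v2=C4 downbeat m7
bar 4: v0=F3 v1=C4 v2=G4 downbeat M2
bar 5: v0=E3 v1=D4 v2=D4 downbeat m7
bar 6: v0=B2 v1=G3 v2=D4 downbeat m3
bar 7: v0=C3 v1=C4 v2=G4 downbeat P5
  -> R1 @ bar 1 tick 0 v(1, 2): C4/G4 P5 -> C3/G3 P5 similar
  -> R4 @ bar 1 tick 0 v(0, 2): A2/G3 m7 untreated
  -> R4 @ bar 2 tick 0 v(0, 2): B2/F4 TT untreated
  -> R7 @ bar 2 tick 0 v(2,): G3->F4 leap 10st
  -> R4 @ bar 3 tick 0 v(0, 2): D3/C4 m7 untreated
  -> R2 @ bar 4 tick 0 v(0, 1): D3/B3 M6 -> F3/C4 P5 similar
  -> R2 @ bar 4 tick 0 v(1, 2): B3/C4 m2 -> C4/G4 P5 similar
  -> R4 @ bar 4 tick 0 v(0, 2): F3/G4 M2 untreated
  -> R4 @ bar 5 tick 0 v(0, 1): E3/D4 m7 untreated
  -> R4 @ bar 5 tick 0 v(0, 2): E3/D4 m7 untreated
  -> R1 @ bar 7 tick 0 v(1, 2): G3/D4 P5 -> C4/G4 P5 similar
  -> R2 @ bar 7 tick 0 v(0, 1): B2/G3 m6 -> C3/C4 P8 similar
  -> R2 @ bar 7 tick 0 v(0, 2): B2/D4 m3 -> C3/G4 P5 similar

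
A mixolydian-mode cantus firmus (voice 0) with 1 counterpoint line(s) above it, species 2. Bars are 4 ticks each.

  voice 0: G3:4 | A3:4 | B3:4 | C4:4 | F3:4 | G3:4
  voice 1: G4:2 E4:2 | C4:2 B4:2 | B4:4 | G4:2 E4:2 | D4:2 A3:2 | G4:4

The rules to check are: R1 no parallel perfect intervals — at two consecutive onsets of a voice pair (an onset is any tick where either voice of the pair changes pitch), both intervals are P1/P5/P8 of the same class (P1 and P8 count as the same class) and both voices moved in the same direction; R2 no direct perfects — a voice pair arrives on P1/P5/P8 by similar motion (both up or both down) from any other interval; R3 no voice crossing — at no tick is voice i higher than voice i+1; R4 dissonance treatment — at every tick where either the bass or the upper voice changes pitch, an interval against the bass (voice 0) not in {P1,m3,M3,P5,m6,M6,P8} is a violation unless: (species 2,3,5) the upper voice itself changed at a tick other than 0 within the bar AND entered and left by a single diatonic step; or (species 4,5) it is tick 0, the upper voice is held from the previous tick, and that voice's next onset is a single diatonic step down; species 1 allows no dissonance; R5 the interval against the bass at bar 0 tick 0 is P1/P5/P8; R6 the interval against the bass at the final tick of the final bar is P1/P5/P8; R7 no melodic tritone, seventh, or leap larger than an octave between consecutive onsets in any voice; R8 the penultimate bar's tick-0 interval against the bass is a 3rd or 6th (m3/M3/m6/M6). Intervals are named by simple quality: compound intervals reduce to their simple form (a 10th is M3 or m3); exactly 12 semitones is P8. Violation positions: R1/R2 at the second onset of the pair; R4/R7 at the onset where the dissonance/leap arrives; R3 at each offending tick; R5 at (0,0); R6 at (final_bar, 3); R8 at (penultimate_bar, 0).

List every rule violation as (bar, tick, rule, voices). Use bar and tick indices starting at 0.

bar 0: v0=G3 v1=G4 downbeat P8
bar 1: v0=A3 v1=C4 downbeat m3
bar 2: v0=B3 v1=B4 downbeat P8
bar 3: v0=C4 v1=G4 downbeat P5
bar 4: v0=F3 v1=D4 downbeat M6
bar 5: v0=G3 v1=G4 downbeat P8
  -> R4 @ bar 1 tick 2 v(0, 1): A3/B4 M2 untreated
  -> R7 @ bar 1 tick 2 v(1,): C4->B4 leap 11st
  -> R2 @ bar 5 tick 0 v(0, 1): F3/A3 M3 -> G3/G4 P8 similar
  -> R7 @ bar 5 tick 0 v(1,): A3->G4 leap 10st

(1, 2, R4, (0, 1))
(1, 2, R7, (1,))
(5, 0, R2, (0, 1))
(5, 0, R7, (1,))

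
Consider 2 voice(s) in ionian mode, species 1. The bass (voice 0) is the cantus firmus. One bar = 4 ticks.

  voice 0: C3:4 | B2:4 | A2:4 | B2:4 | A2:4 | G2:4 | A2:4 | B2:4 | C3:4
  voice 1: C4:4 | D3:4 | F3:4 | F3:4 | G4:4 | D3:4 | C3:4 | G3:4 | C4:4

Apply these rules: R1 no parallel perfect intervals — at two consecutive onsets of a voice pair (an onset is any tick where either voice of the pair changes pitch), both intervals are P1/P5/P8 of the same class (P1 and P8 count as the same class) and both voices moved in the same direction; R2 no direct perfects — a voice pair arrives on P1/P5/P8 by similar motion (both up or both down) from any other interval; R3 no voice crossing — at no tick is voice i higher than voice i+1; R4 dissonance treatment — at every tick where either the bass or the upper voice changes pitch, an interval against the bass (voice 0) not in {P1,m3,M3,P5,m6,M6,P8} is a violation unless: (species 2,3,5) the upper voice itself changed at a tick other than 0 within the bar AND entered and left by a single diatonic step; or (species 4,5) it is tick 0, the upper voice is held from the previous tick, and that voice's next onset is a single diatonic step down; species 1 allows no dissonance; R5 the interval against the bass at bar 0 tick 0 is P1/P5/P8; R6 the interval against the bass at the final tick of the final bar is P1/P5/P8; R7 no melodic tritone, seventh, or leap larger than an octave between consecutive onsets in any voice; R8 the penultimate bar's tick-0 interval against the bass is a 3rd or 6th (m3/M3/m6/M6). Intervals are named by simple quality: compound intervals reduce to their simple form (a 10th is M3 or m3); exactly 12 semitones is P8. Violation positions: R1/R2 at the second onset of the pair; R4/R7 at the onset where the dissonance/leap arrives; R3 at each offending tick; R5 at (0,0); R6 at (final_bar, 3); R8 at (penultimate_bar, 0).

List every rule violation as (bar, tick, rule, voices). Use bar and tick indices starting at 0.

bar 0: v0=C3 v1=C4 downbeat P8
bar 1: v0=B2 v1=D3 downbeat m3
bar 2: v0=A2 v1=F3 downbeat m6
bar 3: v0=B2 v1=F3 downbeat TT
bar 4: v0=A2 v1=G4 downbeat m7
bar 5: v0=G2 v1=D3 downbeat P5
bar 6: v0=A2 v1=C3 downbeat m3
bar 7: v0=B2 v1=G3 downbeat m6
bar 8: v0=C3 v1=C4 downbeat P8
  -> R7 @ bar 1 tick 0 v(1,): C4->D3 leap 10st
  -> R4 @ bar 3 tick 0 v(0, 1): B2/F3 TT untreated
  -> R4 @ bar 4 tick 0 v(0, 1): A2/G4 m7 untreated
  -> R7 @ bar 4 tick 0 v(1,): F3->G4 leap 14st
  -> R2 @ bar 5 tick 0 v(0, 1): A2/G4 m7 -> G2/D3 P5 similar
  -> R7 @ bar 5 tick 0 v(1,): G4->D3 leap 17st
  -> R2 @ bar 8 tick 0 v(0, 1): B2/G3 m6 -> C3/C4 P8 similar

(1, 0, R7, (1,))
(3, 0, R4, (0, 1))
(4, 0, R4, (0, 1))
(4, 0, R7, (1,))
(5, 0, R2, (0, 1))
(5, 0, R7, (1,))
(8, 0, R2, (0, 1))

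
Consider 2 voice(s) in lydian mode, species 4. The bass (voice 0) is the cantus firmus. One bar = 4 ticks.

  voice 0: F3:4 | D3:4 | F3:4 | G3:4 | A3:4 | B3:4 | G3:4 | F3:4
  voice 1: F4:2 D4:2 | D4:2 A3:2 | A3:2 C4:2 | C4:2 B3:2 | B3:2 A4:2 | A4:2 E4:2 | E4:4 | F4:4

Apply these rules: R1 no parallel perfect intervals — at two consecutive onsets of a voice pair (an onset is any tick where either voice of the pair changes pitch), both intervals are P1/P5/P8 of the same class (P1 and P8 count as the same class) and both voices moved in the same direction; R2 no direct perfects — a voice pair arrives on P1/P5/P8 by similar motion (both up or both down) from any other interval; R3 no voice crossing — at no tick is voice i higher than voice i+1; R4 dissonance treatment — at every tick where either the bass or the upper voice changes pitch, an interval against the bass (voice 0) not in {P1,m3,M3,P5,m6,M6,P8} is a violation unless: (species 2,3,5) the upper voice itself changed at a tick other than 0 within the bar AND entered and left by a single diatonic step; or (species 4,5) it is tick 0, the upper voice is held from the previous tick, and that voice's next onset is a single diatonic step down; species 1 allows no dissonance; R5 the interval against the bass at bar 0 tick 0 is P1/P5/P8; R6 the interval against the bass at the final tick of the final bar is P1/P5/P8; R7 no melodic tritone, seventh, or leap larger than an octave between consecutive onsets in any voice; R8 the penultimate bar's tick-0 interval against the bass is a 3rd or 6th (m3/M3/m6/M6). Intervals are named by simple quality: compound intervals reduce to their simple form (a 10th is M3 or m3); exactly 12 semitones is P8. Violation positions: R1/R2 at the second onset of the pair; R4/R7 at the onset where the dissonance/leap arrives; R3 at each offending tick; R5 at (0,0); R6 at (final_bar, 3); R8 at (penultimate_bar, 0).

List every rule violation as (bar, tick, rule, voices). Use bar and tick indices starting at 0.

(4, 0, R4, (0, 1))
(4, 2, R7, (1,))
(5, 0, R4, (0, 1))
(5, 2, R4, (0, 1))

bar 0: v0=F3 v1=F4 downbeat P8
bar 1: v0=D3 v1=D4 downbeat P8
bar 2: v0=F3 v1=A3 downbeat M3
bar 3: v0=G3 v1=C4 downbeat P4
bar 4: v0=A3 v1=B3 downbeat M2
bar 5: v0=B3 v1=A4 downbeat m7
bar 6: v0=G3 v1=E4 downbeat M6
bar 7: v0=F3 v1=F4 downbeat P8
  -> R4 @ bar 4 tick 0 v(0, 1): A3/B3 M2 untreated
  -> R7 @ bar 4 tick 2 v(1,): B3->A4 leap 10st
  -> R4 @ bar 5 tick 0 v(0, 1): B3/A4 m7 untreated
  -> R4 @ bar 5 tick 2 v(0, 1): B3/E4 P4 untreated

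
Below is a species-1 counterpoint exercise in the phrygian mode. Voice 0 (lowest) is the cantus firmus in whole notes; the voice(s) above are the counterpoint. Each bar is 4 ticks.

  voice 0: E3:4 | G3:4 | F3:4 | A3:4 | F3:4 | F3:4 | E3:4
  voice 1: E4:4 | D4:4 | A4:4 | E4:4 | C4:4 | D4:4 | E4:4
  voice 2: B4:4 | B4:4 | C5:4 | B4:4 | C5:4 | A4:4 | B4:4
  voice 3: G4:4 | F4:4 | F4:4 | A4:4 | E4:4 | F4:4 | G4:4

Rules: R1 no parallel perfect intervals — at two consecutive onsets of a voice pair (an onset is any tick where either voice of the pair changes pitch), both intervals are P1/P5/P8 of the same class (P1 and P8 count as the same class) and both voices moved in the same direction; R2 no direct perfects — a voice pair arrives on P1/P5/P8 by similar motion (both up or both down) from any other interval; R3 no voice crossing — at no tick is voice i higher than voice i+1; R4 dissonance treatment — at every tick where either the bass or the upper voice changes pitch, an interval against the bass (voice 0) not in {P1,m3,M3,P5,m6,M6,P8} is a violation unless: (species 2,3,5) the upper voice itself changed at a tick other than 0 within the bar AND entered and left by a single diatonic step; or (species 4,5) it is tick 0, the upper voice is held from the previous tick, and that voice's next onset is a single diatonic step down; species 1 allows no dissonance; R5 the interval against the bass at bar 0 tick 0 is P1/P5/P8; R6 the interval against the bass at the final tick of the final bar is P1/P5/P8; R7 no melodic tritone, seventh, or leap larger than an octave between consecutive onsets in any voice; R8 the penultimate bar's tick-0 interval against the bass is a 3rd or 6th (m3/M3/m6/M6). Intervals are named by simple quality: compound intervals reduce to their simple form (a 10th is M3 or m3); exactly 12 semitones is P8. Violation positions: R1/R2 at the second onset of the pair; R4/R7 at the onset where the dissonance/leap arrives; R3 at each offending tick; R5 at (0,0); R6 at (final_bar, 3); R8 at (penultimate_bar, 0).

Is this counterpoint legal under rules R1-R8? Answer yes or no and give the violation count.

No (38 violations)

bar 0: v0=E3 v1=E4 v2=B4 v3=G4 (m3)
bar 1: v0=G3 v1=D4 v2=B4 v3=F4 (m7)
bar 2: v0=F3 v1=A4 v2=C5 v3=F4 (P8)
bar 3: v0=A3 v1=E4 v2=B4 v3=A4 (P8)
bar 4: v0=F3 v1=C4 v2=C5 v3=E4 (M7)
bar 5: v0=F3 v1=D4 v2=A4 v3=F4 (P8)
bar 6: v0=E3 v1=E4 v2=B4 v3=G4 (m3)
  R3 @ bar0.0: B4 above G4
  R5 @ bar0.0: opens on m3
  R3 @ bar0.1: B4 above G4
  R3 @ bar0.2: B4 above G4
  R3 @ bar0.3: B4 above G4
  R3 @ bar1.0: B4 above F4
  R4 @ bar1.0: G3/F4 m7 untreated
  R3 @ bar1.1: B4 above F4
  R3 @ bar1.2: B4 above F4
  R3 @ bar1.3: B4 above F4
  R3 @ bar2.0: C5 above F4
  R3 @ bar2.1: C5 above F4
  R3 @ bar2.2: C5 above F4
  R3 @ bar2.3: C5 above F4
  R1 @ bar3.0: F3/F4 P8 -> A3/A4 P8 similar
  R2 @ bar3.0: A4/C5 m3 -> E4/B4 P5 similar
  R3 @ bar3.0: B4 above A4
  R4 @ bar3.0: A3/B4 M2 untreated
  R3 @ bar3.1: B4 above A4
  R3 @ bar3.2: B4 above A4
  R3 @ bar3.3: B4 above A4
  R1 @ bar4.0: A3/E4 P5 -> F3/C4 P5 similar
  R3 @ bar4.0: C5 above E4
  R4 @ bar4.0: F3/E4 M7 untreated
  R3 @ bar4.1: C5 above E4
  R3 @ bar4.2: C5 above E4
  R3 @ bar4.3: C5 above E4
  R3 @ bar5.0: A4 above F4
  R8 @ bar5.0: penult P8 not 3rd/6th
  R3 @ bar5.1: A4 above F4
  R3 @ bar5.2: A4 above F4
  R3 @ bar5.3: A4 above F4
  R1 @ bar6.0: D4/A4 P5 -> E4/B4 P5 similar
  R3 @ bar6.0: B4 above G4
  R3 @ bar6.1: B4 above G4
  R3 @ bar6.2: B4 above G4
  R3 @ bar6.3: B4 above G4
  R6 @ bar6.3: closes on m3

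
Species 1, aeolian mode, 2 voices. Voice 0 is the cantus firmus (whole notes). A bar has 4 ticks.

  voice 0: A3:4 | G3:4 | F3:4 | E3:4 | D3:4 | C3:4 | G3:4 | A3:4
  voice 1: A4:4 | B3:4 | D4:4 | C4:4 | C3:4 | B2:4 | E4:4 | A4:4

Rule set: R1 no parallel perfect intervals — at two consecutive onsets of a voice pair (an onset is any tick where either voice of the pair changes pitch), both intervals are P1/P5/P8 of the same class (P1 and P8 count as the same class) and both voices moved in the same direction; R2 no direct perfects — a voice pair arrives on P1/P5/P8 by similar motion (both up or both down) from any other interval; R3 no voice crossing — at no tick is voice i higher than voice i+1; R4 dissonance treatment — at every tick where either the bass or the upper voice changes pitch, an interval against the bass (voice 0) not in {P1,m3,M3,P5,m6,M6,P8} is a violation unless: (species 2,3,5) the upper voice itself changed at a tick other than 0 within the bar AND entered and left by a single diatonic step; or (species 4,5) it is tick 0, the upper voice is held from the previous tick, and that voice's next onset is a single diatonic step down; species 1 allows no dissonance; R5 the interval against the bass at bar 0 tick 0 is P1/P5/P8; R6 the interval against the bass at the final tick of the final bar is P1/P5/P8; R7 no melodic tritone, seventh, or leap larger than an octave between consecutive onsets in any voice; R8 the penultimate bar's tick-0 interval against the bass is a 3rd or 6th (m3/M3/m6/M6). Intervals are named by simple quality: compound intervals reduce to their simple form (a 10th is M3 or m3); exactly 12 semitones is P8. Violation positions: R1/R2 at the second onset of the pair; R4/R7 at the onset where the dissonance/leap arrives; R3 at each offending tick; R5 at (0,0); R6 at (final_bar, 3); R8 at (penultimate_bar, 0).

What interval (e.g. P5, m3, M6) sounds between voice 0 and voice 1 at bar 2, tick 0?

voice 0=F3 voice 1=D4 -> M6

M6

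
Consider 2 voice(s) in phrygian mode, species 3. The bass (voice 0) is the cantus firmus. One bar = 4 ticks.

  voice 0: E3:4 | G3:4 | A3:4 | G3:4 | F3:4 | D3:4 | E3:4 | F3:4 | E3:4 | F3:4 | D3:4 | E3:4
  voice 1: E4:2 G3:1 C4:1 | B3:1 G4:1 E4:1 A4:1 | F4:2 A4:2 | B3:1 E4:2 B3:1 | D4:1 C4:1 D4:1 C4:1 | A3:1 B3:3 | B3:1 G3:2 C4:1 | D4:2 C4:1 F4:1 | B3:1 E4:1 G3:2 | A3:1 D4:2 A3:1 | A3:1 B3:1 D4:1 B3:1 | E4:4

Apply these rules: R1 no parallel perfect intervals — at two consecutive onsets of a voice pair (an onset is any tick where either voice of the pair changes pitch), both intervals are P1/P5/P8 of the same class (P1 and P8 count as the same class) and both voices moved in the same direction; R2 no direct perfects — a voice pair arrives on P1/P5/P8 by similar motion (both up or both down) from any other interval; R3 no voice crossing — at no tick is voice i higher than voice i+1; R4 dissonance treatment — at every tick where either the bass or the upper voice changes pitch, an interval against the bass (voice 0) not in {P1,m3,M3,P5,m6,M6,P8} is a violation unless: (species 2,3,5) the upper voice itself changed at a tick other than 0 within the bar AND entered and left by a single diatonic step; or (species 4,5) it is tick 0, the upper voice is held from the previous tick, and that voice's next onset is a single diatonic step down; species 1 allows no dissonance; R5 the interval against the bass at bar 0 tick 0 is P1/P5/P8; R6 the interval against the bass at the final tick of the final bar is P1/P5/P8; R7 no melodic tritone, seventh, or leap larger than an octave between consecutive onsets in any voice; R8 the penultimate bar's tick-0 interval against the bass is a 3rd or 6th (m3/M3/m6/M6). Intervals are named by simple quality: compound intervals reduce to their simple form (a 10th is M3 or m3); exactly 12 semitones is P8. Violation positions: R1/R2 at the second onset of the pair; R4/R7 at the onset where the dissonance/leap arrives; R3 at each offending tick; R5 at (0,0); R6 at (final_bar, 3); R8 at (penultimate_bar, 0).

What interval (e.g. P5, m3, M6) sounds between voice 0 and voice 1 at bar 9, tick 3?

voice 0=F3 voice 1=A3 -> M3

M3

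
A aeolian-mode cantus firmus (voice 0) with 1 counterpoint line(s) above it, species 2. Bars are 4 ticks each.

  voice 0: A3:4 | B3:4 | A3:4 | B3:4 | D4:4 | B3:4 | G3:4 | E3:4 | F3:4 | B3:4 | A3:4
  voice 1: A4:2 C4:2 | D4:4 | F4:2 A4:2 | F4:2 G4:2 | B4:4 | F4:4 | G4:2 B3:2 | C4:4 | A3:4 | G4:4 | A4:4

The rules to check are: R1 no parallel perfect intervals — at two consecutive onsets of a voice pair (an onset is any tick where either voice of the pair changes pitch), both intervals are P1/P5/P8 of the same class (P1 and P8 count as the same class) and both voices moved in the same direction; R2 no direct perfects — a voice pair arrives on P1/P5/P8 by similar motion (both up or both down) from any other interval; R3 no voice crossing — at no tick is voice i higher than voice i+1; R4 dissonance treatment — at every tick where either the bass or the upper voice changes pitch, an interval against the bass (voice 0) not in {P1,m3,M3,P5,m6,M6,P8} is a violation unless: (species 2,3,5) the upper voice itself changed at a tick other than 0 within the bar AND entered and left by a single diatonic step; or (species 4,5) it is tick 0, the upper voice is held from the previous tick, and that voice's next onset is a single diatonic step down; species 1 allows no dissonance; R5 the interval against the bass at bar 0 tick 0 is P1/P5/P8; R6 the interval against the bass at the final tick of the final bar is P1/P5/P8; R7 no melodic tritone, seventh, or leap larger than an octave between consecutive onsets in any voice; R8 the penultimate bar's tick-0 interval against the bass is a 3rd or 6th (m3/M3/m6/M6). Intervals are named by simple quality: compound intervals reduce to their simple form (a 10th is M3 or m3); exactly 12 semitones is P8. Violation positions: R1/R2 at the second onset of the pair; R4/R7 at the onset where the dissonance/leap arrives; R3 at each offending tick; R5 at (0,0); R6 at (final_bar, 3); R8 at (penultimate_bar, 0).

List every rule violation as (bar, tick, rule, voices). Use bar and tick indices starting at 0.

bar 0: v0=A3 v1=A4 downbeat P8
bar 1: v0=B3 v1=D4 downbeat m3
bar 2: v0=A3 v1=F4 downbeat m6
bar 3: v0=B3 v1=F4 downbeat TT
bar 4: v0=D4 v1=B4 downbeat M6
bar 5: v0=B3 v1=F4 downbeat TT
bar 6: v0=G3 v1=G4 downbeat P8
bar 7: v0=E3 v1=C4 downbeat m6
bar 8: v0=F3 v1=A3 downbeat M3
bar 9: v0=B3 v1=G4 downbeat m6
bar 10: v0=A3 v1=A4 downbeat P8
  -> R4 @ bar 3 tick 0 v(0, 1): B3/F4 TT untreated
  -> R4 @ bar 5 tick 0 v(0, 1): B3/F4 TT untreated
  -> R7 @ bar 5 tick 0 v(1,): B4->F4 leap 6st
  -> R7 @ bar 9 tick 0 v(0,): F3->B3 leap 6st
  -> R7 @ bar 9 tick 0 v(1,): A3->G4 leap 10st

(3, 0, R4, (0, 1))
(5, 0, R4, (0, 1))
(5, 0, R7, (1,))
(9, 0, R7, (0,))
(9, 0, R7, (1,))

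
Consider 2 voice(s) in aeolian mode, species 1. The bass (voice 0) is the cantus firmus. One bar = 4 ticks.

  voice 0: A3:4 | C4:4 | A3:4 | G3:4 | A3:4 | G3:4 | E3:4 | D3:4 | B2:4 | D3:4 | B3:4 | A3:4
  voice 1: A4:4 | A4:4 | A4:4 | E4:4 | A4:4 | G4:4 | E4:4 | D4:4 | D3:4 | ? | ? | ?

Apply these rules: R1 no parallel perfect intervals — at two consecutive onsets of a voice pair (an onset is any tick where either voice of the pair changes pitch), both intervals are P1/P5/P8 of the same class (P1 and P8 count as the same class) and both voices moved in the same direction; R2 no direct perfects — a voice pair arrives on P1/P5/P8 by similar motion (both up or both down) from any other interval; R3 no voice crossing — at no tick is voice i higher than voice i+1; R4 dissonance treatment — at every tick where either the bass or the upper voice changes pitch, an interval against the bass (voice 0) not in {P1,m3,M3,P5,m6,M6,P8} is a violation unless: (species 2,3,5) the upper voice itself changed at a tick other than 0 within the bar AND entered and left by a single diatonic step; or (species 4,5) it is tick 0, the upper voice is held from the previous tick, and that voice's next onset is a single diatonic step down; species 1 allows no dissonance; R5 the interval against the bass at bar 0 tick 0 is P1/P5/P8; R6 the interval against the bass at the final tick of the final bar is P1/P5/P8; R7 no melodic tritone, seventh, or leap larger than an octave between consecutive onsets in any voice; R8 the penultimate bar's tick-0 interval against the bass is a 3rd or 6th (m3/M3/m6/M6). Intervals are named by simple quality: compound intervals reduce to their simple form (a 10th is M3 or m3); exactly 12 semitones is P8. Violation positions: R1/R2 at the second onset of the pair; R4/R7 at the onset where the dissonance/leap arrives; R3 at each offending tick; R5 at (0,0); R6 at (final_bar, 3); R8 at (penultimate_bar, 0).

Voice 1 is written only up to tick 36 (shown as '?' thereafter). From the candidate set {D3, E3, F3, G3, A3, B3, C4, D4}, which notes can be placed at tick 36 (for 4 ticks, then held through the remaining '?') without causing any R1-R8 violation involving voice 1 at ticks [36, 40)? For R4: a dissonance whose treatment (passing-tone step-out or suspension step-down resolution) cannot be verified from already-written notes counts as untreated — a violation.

{B3, D3, F3}

D3: legal
E3: violates R4
F3: legal
G3: violates R4
A3: violates R2
B3: legal
C4: violates R4,R7
D4: violates R2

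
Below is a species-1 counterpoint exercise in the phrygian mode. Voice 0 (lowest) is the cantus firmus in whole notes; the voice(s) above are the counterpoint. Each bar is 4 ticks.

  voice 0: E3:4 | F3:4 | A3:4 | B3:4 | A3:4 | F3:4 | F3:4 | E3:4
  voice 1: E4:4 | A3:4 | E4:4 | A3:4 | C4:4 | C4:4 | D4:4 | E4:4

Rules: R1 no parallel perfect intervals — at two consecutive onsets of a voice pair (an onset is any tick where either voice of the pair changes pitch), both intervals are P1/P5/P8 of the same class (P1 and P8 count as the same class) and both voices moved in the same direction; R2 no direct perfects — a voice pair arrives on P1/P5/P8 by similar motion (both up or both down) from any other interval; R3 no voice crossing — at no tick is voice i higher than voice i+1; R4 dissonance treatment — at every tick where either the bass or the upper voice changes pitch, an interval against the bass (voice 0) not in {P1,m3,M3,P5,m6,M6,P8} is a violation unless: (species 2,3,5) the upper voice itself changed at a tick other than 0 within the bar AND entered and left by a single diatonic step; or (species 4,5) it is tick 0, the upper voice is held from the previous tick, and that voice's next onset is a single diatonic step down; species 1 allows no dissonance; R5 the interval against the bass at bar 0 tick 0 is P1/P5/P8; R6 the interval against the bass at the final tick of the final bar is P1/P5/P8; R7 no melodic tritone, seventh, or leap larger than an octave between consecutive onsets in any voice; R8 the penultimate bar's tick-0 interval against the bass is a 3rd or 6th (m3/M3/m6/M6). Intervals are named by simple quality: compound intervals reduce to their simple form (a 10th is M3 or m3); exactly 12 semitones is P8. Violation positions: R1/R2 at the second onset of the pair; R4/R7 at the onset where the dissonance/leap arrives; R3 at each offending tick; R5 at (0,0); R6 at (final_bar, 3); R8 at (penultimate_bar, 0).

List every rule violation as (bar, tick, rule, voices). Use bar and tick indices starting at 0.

bar 0: v0=E3 v1=E4 downbeat P8
bar 1: v0=F3 v1=A3 downbeat M3
bar 2: v0=A3 v1=E4 downbeat P5
bar 3: v0=B3 v1=A3 downbeat M2
bar 4: v0=A3 v1=C4 downbeat m3
bar 5: v0=F3 v1=C4 downbeat P5
bar 6: v0=F3 v1=D4 downbeat M6
bar 7: v0=E3 v1=E4 downbeat P8
  -> R2 @ bar 2 tick 0 v(0, 1): F3/A3 M3 -> A3/E4 P5 similar
  -> R3 @ bar 3 tick 0 v(0, 1): B3 above A3
  -> R4 @ bar 3 tick 0 v(0, 1): B3/A3 M2 untreated
  -> R3 @ bar 3 tick 1 v(0, 1): B3 above A3
  -> R3 @ bar 3 tick 2 v(0, 1): B3 above A3
  -> R3 @ bar 3 tick 3 v(0, 1): B3 above A3

(2, 0, R2, (0, 1))
(3, 0, R3, (0, 1))
(3, 0, R4, (0, 1))
(3, 1, R3, (0, 1))
(3, 2, R3, (0, 1))
(3, 3, R3, (0, 1))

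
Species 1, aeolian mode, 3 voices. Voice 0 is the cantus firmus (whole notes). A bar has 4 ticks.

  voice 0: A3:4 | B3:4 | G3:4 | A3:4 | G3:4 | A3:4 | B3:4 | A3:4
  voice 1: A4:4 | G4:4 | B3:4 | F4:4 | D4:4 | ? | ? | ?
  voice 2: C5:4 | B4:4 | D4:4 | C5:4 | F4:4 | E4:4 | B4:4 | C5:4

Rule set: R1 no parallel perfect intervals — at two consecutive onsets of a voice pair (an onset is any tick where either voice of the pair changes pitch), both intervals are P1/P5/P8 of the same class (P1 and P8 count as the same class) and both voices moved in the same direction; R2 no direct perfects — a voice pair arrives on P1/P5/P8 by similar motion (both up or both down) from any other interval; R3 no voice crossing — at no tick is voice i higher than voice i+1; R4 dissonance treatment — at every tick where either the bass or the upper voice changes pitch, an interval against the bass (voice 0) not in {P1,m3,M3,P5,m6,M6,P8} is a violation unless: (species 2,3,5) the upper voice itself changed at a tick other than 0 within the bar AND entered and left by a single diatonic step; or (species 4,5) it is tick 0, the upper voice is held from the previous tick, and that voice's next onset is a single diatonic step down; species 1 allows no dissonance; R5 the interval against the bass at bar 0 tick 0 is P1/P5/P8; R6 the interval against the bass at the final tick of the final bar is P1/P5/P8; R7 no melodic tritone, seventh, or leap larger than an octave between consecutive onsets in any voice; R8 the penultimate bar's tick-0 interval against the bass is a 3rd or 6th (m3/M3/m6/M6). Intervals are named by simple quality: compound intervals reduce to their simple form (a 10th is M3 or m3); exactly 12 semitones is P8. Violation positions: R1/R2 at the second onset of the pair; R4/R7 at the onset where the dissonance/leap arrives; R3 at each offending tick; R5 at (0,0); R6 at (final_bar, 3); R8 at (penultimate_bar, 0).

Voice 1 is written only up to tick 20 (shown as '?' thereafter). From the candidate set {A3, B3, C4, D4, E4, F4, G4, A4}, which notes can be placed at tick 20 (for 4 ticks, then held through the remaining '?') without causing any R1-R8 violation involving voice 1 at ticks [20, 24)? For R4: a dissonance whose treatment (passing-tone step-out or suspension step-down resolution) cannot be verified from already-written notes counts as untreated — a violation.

{C4}

A3: violates R2
B3: violates R4
C4: legal
D4: violates R4
E4: violates R1
F4: violates R3
G4: violates R3,R4
A4: violates R2,R3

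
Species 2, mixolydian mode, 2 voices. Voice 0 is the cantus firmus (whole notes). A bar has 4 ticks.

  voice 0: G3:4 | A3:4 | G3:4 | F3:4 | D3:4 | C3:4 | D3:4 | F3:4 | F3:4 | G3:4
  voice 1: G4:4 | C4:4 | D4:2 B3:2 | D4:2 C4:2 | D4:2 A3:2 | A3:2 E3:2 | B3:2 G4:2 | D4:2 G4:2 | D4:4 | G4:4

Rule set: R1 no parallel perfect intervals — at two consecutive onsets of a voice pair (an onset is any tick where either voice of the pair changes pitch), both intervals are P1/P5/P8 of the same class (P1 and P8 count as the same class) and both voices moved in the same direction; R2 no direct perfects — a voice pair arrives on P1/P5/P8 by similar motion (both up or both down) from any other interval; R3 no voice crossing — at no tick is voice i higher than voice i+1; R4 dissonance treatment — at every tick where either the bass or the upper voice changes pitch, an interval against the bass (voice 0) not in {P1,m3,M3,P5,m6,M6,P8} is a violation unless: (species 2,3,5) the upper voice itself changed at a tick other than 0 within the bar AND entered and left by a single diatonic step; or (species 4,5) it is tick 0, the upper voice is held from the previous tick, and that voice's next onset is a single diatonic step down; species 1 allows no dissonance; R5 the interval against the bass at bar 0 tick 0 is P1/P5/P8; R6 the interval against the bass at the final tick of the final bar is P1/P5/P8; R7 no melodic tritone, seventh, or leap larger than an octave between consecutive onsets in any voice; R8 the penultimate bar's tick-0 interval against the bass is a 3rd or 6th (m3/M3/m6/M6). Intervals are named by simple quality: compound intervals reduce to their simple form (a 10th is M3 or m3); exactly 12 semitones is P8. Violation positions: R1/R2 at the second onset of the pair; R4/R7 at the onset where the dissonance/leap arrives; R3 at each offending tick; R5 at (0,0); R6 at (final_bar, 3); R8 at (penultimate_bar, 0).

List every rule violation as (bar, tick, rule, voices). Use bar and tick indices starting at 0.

(6, 2, R4, (0, 1))
(7, 2, R4, (0, 1))
(9, 0, R2, (0, 1))

bar 0: v0=G3 v1=G4 downbeat P8
bar 1: v0=A3 v1=C4 downbeat m3
bar 2: v0=G3 v1=D4 downbeat P5
bar 3: v0=F3 v1=D4 downbeat M6
bar 4: v0=D3 v1=D4 downbeat P8
bar 5: v0=C3 v1=A3 downbeat M6
bar 6: v0=D3 v1=B3 downbeat M6
bar 7: v0=F3 v1=D4 downbeat M6
bar 8: v0=F3 v1=D4 downbeat M6
bar 9: v0=G3 v1=G4 downbeat P8
  -> R4 @ bar 6 tick 2 v(0, 1): D3/G4 P4 untreated
  -> R4 @ bar 7 tick 2 v(0, 1): F3/G4 M2 untreated
  -> R2 @ bar 9 tick 0 v(0, 1): F3/D4 M6 -> G3/G4 P8 similar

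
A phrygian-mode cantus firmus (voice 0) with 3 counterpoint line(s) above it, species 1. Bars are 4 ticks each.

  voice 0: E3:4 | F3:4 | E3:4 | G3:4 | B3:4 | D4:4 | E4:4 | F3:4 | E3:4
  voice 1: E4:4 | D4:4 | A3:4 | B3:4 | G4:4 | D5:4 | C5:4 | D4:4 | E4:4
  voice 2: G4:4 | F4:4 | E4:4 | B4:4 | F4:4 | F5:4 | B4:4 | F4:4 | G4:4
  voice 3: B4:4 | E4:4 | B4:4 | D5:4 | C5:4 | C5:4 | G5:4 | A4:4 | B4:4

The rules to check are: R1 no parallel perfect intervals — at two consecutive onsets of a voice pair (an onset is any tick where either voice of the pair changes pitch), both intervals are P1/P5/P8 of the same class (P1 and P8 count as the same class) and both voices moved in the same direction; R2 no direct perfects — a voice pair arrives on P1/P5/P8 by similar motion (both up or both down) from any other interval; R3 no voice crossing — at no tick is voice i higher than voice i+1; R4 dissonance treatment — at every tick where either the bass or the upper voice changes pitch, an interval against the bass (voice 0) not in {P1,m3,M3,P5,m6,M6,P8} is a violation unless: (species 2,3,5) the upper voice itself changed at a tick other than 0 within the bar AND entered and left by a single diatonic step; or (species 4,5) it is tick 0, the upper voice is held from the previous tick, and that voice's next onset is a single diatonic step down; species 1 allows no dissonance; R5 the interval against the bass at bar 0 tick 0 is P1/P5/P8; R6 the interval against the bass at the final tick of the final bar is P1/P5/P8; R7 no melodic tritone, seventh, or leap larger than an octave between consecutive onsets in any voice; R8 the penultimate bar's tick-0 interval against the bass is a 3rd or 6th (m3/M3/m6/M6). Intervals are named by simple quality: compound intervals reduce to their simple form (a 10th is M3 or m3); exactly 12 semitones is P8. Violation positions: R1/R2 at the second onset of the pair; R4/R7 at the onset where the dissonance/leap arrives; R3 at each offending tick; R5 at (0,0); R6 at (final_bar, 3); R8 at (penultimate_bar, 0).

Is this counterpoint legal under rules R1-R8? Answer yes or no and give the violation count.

bar 0: v0=E3 v1=E4 v2=G4 v3=B4 (P5)
bar 1: v0=F3 v1=D4 v2=F4 v3=E4 (M7)
bar 2: v0=E3 v1=A3 v2=E4 v3=B4 (P5)
bar 3: v0=G3 v1=B3 v2=B4 v3=D5 (P5)
bar 4: v0=B3 v1=G4 v2=F4 v3=C5 (m2)
bar 5: v0=D4 v1=D5 v2=F5 v3=C5 (m7)
bar 6: v0=E4 v1=C5 v2=B4 v3=G5 (m3)
bar 7: v0=F3 v1=D4 v2=F4 v3=A4 (M3)
bar 8: v0=E3 v1=E4 v2=G4 v3=B4 (P5)
  R5 @ bar0.0: opens on m3
  R3 @ bar1.0: F4 above E4
  R4 @ bar1.0: F3/E4 M7 untreated
  R3 @ bar1.1: F4 above E4
  R3 @ bar1.2: F4 above E4
  R3 @ bar1.3: F4 above E4
  R1 @ bar2.0: F3/F4 P8 -> E3/E4 P8 similar
  R2 @ bar2.0: D4/F4 m3 -> A3/E4 P5 similar
  R4 @ bar2.0: E3/A3 P4 untreated
  R1 @ bar3.0: E3/B4 P5 -> G3/D5 P5 similar
  R2 @ bar3.0: A3/E4 P5 -> B3/B4 P8 similar
  R2 @ bar4.0: B4/D5 m3 -> F4/C5 P5 similar
  R3 @ bar4.0: G4 above F4
  R4 @ bar4.0: B3/F4 TT untreated
  R4 @ bar4.0: B3/C5 m2 untreated
  R7 @ bar4.0: B4->F4 leap 6st
  R3 @ bar4.1: G4 above F4
  R3 @ bar4.2: G4 above F4
  R3 @ bar4.3: G4 above F4
  R2 @ bar5.0: B3/G4 m6 -> D4/D5 P8 similar
  R3 @ bar5.0: F5 above C5
  R4 @ bar5.0: D4/C5 m7 untreated
  R3 @ bar5.1: F5 above C5
  R3 @ bar5.2: F5 above C5
  R3 @ bar5.3: F5 above C5
  R3 @ bar6.0: C5 above B4
  R7 @ bar6.0: F5->B4 leap 6st
  R3 @ bar6.1: C5 above B4
  R3 @ bar6.2: C5 above B4
  R3 @ bar6.3: C5 above B4
  R1 @ bar7.0: C5/G5 P5 -> D4/A4 P5 similar
  R2 @ bar7.0: E4/B4 P5 -> F3/F4 P8 similar
  R7 @ bar7.0: E4->F3 leap 11st
  R7 @ bar7.0: C5->D4 leap 10st
  R7 @ bar7.0: B4->F4 leap 6st
  R7 @ bar7.0: G5->A4 leap 10st
  R8 @ bar7.0: penult P8 not 3rd/6th
  R1 @ bar8.0: D4/A4 P5 -> E4/B4 P5 similar
  R6 @ bar8.3: closes on m3

No (39 violations)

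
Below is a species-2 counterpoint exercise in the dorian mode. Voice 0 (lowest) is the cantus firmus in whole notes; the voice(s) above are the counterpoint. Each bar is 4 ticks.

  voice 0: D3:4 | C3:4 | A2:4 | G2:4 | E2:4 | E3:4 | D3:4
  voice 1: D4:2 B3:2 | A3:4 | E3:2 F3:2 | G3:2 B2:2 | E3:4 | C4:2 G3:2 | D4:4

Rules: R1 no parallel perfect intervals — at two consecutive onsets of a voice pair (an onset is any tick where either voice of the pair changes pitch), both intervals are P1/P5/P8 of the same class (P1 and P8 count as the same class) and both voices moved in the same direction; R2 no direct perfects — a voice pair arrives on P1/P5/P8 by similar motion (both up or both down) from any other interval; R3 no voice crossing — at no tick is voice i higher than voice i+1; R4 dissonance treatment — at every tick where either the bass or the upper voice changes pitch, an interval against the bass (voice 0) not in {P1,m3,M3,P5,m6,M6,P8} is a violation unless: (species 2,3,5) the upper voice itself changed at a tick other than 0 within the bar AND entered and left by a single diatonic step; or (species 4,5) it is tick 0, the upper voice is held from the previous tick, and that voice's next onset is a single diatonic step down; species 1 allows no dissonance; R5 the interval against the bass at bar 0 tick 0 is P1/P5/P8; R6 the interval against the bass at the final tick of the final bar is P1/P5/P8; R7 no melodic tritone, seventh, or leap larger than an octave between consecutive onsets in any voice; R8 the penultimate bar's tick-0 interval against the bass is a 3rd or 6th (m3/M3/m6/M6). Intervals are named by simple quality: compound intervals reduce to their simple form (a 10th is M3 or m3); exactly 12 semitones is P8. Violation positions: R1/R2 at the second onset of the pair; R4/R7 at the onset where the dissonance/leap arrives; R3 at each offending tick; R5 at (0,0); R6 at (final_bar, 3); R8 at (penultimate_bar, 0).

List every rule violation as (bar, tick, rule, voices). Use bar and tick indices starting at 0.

bar 0: v0=D3 v1=D4 downbeat P8
bar 1: v0=C3 v1=A3 downbeat M6
bar 2: v0=A2 v1=E3 downbeat P5
bar 3: v0=G2 v1=G3 downbeat P8
bar 4: v0=E2 v1=E3 downbeat P8
bar 5: v0=E3 v1=C4 downbeat m6
bar 6: v0=D3 v1=D4 downbeat P8
  -> R2 @ bar 2 tick 0 v(0, 1): C3/A3 M6 -> A2/E3 P5 similar

(2, 0, R2, (0, 1))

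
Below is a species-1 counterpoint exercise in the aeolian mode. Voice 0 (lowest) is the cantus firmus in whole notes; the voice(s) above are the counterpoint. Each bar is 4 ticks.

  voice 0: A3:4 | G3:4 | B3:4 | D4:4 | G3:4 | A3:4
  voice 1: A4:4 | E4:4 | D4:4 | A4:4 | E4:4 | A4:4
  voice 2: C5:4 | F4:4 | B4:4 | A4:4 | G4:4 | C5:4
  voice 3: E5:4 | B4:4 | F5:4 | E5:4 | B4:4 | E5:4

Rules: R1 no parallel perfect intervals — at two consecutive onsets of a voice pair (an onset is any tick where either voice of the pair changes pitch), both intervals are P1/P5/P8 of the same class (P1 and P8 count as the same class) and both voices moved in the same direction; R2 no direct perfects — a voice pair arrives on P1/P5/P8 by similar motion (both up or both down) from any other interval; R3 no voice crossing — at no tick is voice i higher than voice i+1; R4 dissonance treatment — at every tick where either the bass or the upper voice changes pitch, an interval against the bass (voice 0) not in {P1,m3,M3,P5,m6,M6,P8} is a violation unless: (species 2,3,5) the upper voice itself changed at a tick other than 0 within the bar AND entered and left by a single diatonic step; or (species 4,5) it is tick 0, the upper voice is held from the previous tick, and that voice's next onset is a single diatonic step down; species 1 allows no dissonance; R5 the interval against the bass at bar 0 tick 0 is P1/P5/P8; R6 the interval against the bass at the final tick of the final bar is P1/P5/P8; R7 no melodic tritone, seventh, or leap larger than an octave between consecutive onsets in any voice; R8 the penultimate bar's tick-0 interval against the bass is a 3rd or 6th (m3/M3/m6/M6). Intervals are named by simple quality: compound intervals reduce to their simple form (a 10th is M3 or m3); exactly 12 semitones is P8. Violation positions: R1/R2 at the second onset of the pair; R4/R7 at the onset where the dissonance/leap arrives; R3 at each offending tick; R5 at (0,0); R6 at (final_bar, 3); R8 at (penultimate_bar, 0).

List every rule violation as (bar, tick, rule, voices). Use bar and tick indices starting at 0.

bar 0: v0=A3 v1=A4 v2=C5 v3=E5 downbeat P5
bar 1: v0=G3 v1=E4 v2=F4 v3=B4 downbeat M3
bar 2: v0=B3 v1=D4 v2=B4 v3=F5 downbeat TT
bar 3: v0=D4 v1=A4 v2=A4 v3=E5 downbeat M2
bar 4: v0=G3 v1=E4 v2=G4 v3=B4 downbeat M3
bar 5: v0=A3 v1=A4 v2=C5 v3=E5 downbeat P5
  -> R5 @ bar 0 tick 0 v(0, 2): opens on m3
  -> R1 @ bar 1 tick 0 v(1, 3): A4/E5 P5 -> E4/B4 P5 similar
  -> R4 @ bar 1 tick 0 v(0, 2): G3/F4 m7 untreated
  -> R2 @ bar 2 tick 0 v(0, 2): G3/F4 m7 -> B3/B4 P8 similar
  -> R4 @ bar 2 tick 0 v(0, 3): B3/F5 TT untreated
  -> R7 @ bar 2 tick 0 v(2,): F4->B4 leap 6st
  -> R7 @ bar 2 tick 0 v(3,): B4->F5 leap 6st
  -> R2 @ bar 3 tick 0 v(0, 1): B3/D4 m3 -> D4/A4 P5 similar
  -> R2 @ bar 3 tick 0 v(2, 3): B4/F5 TT -> A4/E5 P5 similar
  -> R4 @ bar 3 tick 0 v(0, 3): D4/E5 M2 untreated
  -> R1 @ bar 4 tick 0 v(1, 3): A4/E5 P5 -> E4/B4 P5 similar
  -> R2 @ bar 4 tick 0 v(0, 2): D4/A4 P5 -> G3/G4 P8 similar
  -> R8 @ bar 4 tick 0 v(0, 2): penult P8 not 3rd/6th
  -> R1 @ bar 5 tick 0 v(1, 3): E4/B4 P5 -> A4/E5 P5 similar
  -> R2 @ bar 5 tick 0 v(0, 1): G3/E4 M6 -> A3/A4 P8 similar
  -> R2 @ bar 5 tick 0 v(0, 3): G3/B4 M3 -> A3/E5 P5 similar
  -> R6 @ bar 5 tick 3 v(0, 2): closes on m3

(0, 0, R5, (0, 2))
(1, 0, R1, (1, 3))
(1, 0, R4, (0, 2))
(2, 0, R2, (0, 2))
(2, 0, R4, (0, 3))
(2, 0, R7, (2,))
(2, 0, R7, (3,))
(3, 0, R2, (0, 1))
(3, 0, R2, (2, 3))
(3, 0, R4, (0, 3))
(4, 0, R1, (1, 3))
(4, 0, R2, (0, 2))
(4, 0, R8, (0, 2))
(5, 0, R1, (1, 3))
(5, 0, R2, (0, 1))
(5, 0, R2, (0, 3))
(5, 3, R6, (0, 2))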